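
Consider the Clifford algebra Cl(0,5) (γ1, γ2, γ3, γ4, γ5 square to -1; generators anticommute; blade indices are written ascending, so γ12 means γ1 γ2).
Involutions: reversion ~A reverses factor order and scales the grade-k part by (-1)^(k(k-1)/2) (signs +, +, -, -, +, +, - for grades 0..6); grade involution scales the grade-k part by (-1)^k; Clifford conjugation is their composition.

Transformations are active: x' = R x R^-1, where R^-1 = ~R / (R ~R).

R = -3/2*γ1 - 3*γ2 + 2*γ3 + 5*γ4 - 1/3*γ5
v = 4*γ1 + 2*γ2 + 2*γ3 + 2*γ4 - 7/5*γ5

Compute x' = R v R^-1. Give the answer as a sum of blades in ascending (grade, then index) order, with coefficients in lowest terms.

~R = -3/2*γ1 - 3*γ2 + 2*γ3 + 5*γ4 - 1/3*γ5, and R ~R = -1453/36, so R^-1 = ~R / (-1453/36).
R v = -37/15 + 9*γ12 - 11*γ13 - 23*γ14 + 103/30*γ15 - 10*γ23 - 16*γ24 + 73/15*γ25 - 6*γ34 - 32/15*γ35 - 19/3*γ45
Answer: -30392/7265*γ1 - 17194/7265*γ2 - 12754/7265*γ3 - 2018/1453*γ4 + 1975/1453*γ5


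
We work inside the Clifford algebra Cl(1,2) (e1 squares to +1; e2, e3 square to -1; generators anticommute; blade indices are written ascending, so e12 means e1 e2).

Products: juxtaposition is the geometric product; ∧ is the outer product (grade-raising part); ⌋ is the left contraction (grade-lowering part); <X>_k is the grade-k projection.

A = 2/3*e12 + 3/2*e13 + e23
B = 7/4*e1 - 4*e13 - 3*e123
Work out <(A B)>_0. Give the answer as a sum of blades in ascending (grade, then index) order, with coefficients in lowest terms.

step 1: -6 + 3*e1 + 10/3*e2 - 37/8*e3 + 4*e12 + 8/3*e23 + 7/4*e123
step 2: -6
Answer: -6


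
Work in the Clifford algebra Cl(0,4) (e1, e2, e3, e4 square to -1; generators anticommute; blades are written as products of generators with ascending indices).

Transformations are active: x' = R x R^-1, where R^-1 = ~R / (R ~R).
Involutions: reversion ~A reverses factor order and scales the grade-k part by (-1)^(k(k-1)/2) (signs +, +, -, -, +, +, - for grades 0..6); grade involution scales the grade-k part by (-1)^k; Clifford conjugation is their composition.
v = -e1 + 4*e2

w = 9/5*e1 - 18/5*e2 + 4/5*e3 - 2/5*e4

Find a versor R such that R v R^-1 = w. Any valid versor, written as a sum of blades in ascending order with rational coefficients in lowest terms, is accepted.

Key observation: q(v) = q(w) = -17 (sandwiches preserve the norm), so R = v + w = 4/5*e1 + 2/5*e2 + 4/5*e3 - 2/5*e4 works whenever it is invertible — the component of v along it is kept and (v - w)/2 reverses, sending v to w.
Answer: 4/5*e1 + 2/5*e2 + 4/5*e3 - 2/5*e4


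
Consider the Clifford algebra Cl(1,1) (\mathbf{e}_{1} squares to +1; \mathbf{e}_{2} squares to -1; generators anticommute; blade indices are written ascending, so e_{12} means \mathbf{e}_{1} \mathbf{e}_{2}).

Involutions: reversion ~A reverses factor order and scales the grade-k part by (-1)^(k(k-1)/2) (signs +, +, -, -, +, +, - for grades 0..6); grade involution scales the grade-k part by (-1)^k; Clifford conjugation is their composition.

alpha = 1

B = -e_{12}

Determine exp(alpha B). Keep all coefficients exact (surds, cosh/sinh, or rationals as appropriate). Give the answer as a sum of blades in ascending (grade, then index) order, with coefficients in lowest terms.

B^2 = (-1)^2*(e_{12})^2 = 1*(+1) = 1 (a basis 2-blade squares to minus the product of its generators' squares).
B^2 = 1 — the series telescopes hyperbolically here: l = 1, alpha*l = 1, so exp(alpha B) = cosh(1) + (sinh(1)/1)*B = \cosh{\left(1 \right)} + (\sinh{\left(1 \right)})*B.
Answer: \cosh{\left(1 \right)} - \sinh{\left(1 \right)} e_{12}


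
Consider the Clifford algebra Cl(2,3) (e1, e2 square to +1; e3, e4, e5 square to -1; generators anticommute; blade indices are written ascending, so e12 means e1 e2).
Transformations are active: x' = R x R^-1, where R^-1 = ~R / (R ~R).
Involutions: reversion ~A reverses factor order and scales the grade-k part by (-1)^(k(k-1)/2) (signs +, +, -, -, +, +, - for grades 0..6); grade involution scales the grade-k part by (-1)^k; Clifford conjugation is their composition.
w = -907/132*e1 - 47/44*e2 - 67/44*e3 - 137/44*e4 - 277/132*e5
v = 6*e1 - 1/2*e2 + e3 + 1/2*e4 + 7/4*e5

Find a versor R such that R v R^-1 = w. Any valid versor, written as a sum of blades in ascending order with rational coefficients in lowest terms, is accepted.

Equal squares first: v^2 = w^2 = 511/16. Then v + w = -115/132*e1 - 69/44*e2 - 23/44*e3 - 115/44*e4 - 23/66*e5 is a versor taking v to w, provided it is invertible.
Answer: -115/132*e1 - 69/44*e2 - 23/44*e3 - 115/44*e4 - 23/66*e5


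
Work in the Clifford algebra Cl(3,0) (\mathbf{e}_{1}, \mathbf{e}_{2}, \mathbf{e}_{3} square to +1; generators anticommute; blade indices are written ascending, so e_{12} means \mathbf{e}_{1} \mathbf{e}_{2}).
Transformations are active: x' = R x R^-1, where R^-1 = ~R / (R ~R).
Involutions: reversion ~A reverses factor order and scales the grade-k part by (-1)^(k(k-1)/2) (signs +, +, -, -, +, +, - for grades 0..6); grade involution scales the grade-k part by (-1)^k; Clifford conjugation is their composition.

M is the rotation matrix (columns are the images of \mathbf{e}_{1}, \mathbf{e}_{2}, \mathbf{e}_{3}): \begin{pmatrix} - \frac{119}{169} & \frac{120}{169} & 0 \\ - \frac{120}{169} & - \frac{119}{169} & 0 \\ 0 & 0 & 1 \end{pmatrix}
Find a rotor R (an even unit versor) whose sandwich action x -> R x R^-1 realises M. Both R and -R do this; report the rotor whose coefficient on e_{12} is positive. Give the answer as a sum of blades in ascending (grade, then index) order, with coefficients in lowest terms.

Method: write R = a + b12*e_{12} + b13*e_{13} + b23*e_{23} with a^2 + b12^2 + b13^2 + b23^2 = 1 (so R^-1 = ~R). Expanding the columns R e_j ~R gives tr M = 4a^2 - 1 and, from the antisymmetric part, M21 - M12 = -4a*b12, M13 - M31 = 4a*b13, M32 - M23 = -4a*b23.
Here tr M = -\frac{69}{169}, so a^2 = (1 + tr M)/4 = \frac{25}{169} and a = ±\frac{5}{13}. Taking a = \frac{5}{13}: M21 - M12 = -\frac{240}{169}, M13 - M31 = 0, M32 - M23 = 0, giving b12 = \frac{12}{13}, b13 = 0, b23 = 0, i.e. R = \frac{5}{13} + \frac{12}{13} e_{12}.
Its e_{12} coefficient is already positive.
Answer: \frac{5}{13} + \frac{12}{13} e_{12}. Recall the cover is two-to-one: with M of trace -\frac{69}{169}, both preimages act alike, and the stated e_{12} sign chooses the sheet.


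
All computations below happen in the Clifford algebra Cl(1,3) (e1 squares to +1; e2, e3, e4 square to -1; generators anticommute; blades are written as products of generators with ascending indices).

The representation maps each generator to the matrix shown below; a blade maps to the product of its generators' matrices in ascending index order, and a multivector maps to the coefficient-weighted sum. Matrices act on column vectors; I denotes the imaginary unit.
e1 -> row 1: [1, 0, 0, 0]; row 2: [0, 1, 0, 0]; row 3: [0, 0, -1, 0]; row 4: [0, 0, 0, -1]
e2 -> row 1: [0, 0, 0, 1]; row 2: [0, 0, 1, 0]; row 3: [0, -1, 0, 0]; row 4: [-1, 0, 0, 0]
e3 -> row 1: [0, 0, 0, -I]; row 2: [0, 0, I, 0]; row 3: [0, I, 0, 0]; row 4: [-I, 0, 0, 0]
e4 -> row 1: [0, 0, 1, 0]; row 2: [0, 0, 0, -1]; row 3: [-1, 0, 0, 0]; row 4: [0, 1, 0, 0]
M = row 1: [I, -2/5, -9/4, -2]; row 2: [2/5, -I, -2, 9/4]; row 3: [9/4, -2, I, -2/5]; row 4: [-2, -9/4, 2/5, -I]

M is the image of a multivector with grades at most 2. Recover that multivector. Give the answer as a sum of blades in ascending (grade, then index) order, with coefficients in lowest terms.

Method: the blade images are trace-orthogonal — tr(rho(e_A) rho(e_B)^-1) = 4 if A = B and 0 otherwise — and rho(e_A)^-1 = (e_A)^2 * rho(e_A) with (e_A)^2 = +1 or -1, so the coefficient of e_A in the preimage is (e_A)^2 * tr(M rho(e_A))/4.
Nonzero projections over blades of grade <= 2: e4: (e4)^2 = -1, tr(M rho(e4)) = 9, coefficient -9/4; e1 e2: (e1 e2)^2 = +1, tr(M rho(e1 e2)) = -8, coefficient -2; e2 e3: (e2 e3)^2 = -1, tr(M rho(e2 e3)) = 4, coefficient -1; e2 e4: (e2 e4)^2 = -1, tr(M rho(e2 e4)) = 8/5, coefficient -2/5. Every other blade of grade <= 2 projects to 0.
Answer: -9/4*e4 - 2*e1 e2 - e2 e3 - 2/5*e2 e4


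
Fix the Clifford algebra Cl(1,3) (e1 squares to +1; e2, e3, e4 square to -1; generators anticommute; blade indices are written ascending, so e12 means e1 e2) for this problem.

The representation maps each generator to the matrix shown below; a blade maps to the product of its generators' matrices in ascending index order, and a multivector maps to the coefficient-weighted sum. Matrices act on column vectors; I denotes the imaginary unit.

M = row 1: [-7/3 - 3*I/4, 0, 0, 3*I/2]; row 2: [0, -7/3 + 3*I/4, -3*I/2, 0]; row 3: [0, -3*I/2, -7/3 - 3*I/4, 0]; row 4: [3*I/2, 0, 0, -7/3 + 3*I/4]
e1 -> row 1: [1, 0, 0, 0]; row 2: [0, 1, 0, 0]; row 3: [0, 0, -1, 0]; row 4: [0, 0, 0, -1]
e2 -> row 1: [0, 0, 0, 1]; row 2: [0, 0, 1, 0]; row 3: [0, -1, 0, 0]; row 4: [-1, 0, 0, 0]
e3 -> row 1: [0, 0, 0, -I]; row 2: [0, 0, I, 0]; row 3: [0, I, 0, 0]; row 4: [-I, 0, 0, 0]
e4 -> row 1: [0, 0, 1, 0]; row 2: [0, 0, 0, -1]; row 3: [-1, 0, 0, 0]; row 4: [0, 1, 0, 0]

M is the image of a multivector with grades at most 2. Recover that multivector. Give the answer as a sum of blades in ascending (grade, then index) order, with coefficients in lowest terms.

Method: the blade images are trace-orthogonal — tr(rho(e_A) rho(e_B)^-1) = 4 if A = B and 0 otherwise — and rho(e_A)^-1 = (e_A)^2 * rho(e_A) with (e_A)^2 = +1 or -1, so the coefficient of e_A in the preimage is (e_A)^2 * tr(M rho(e_A))/4.
Nonzero projections over blades of grade <= 2: 1: (1)^2 = +1, tr(M 1) = -28/3, coefficient -7/3; e3: (e3)^2 = -1, tr(M rho(e3)) = 6, coefficient -3/2; e23: (e23)^2 = -1, tr(M rho(e23)) = -3, coefficient 3/4. Every other blade of grade <= 2 projects to 0.
Answer: -7/3 - 3/2*e3 + 3/4*e23


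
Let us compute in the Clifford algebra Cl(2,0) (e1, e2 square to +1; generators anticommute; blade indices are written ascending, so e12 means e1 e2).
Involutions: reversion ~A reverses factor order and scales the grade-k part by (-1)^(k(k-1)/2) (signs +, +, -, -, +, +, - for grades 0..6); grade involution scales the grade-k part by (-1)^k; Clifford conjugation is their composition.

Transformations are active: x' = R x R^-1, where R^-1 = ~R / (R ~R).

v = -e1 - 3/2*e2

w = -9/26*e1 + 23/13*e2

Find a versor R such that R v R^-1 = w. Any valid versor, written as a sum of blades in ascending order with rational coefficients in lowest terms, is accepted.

Sketch: the shared square 13/4 makes R = v + w = -35/26*e1 + 7/26*e2 the natural versor; its sandwich fixes that direction, negates (v - w)/2, and sends v to w.
Answer: -35/26*e1 + 7/26*e2


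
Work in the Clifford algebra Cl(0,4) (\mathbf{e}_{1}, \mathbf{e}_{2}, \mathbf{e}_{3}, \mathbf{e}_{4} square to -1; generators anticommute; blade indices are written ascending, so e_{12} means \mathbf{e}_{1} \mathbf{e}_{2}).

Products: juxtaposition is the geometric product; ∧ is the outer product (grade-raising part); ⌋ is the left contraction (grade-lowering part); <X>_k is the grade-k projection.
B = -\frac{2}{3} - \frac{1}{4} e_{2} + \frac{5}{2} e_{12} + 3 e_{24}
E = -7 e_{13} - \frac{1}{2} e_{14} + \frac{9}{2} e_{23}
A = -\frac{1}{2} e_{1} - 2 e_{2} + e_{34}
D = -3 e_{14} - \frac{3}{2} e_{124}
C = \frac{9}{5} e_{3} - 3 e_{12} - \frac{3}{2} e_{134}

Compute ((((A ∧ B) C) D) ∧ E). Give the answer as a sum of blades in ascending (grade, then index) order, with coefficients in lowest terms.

step 1: \frac{1}{3} e_{1} + \frac{4}{3} e_{2} + \frac{1}{8} e_{12} - \frac{2}{3} e_{34} - \frac{3}{2} e_{124} - \frac{1}{4} e_{234} + \frac{5}{2} e_{1234}
step 2: \frac{3}{8} - 5 e_{1} + \frac{19}{4} e_{2} - \frac{57}{10} e_{4} + \frac{3}{8} e_{12} + \frac{3}{5} e_{13} + \frac{3}{20} e_{23} - \frac{9}{20} e_{24} + 8 e_{34} + \frac{9}{40} e_{123} + \frac{9}{2} e_{124} + \frac{3}{4} e_{134} - \frac{3}{16} e_{234} + \frac{67}{10} e_{1234}
step 3: -\frac{27}{4} + \frac{657}{40} e_{1} - \frac{27}{2} e_{2} - \frac{123}{10} e_{3} - \frac{231}{16} e_{4} - \frac{99}{10} e_{12} + \frac{759}{32} e_{13} - \frac{33}{4} e_{14} + \frac{759}{40} e_{23} - \frac{69}{8} e_{24} - \frac{117}{80} e_{34} + \frac{201}{16} e_{123} + \frac{219}{16} e_{124} - \frac{9}{40} e_{134} + \frac{63}{40} e_{234} - \frac{9}{20} e_{1234}
step 4: \frac{189}{4} e_{13} + \frac{27}{8} e_{14} - \frac{243}{8} e_{23} - \frac{1647}{80} e_{123} - \frac{27}{4} e_{124} + \frac{7593}{80} e_{134} - \frac{2079}{32} e_{234} - \frac{8559}{80} e_{1234}
Answer: \frac{189}{4} e_{13} + \frac{27}{8} e_{14} - \frac{243}{8} e_{23} - \frac{1647}{80} e_{123} - \frac{27}{4} e_{124} + \frac{7593}{80} e_{134} - \frac{2079}{32} e_{234} - \frac{8559}{80} e_{1234}


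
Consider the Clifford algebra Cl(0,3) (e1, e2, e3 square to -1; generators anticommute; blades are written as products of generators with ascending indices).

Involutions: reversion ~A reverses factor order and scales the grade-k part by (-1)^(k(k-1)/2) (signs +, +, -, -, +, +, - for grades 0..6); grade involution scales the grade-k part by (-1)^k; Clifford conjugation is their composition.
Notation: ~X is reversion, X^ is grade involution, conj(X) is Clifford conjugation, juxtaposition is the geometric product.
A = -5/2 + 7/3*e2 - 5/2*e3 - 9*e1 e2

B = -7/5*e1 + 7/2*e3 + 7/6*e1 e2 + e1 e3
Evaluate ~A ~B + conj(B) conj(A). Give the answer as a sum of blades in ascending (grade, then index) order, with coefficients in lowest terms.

first term: 77/4 + 59/18*e1 - 63/5*e2 - 35/4*e3 + 371/60*e1 e2 - e1 e3 - 5/6*e2 e3 + 147/4*e1 e2 e3
second term: 77/4 - 67/18*e1 - 63/5*e2 + 35/4*e3 - 7/20*e1 e2 + 6*e1 e3 + 5/6*e2 e3 - 147/4*e1 e2 e3
Answer: 77/2 - 4/9*e1 - 126/5*e2 + 35/6*e1 e2 + 5*e1 e3


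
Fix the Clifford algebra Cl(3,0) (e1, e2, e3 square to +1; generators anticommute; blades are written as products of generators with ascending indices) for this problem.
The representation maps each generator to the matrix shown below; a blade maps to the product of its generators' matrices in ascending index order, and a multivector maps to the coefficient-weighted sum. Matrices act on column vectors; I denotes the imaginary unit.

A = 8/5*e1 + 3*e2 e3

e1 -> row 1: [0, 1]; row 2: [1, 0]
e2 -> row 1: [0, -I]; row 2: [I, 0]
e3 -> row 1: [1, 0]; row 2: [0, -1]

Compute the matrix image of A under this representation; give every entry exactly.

Bivector images (products of the table entries): rho(e2 e3) = rho(e2)rho(e3) = row 1: [0, I]; row 2: [I, 0].
M = (8/5)*rho(e1) + (3)*rho(e2 e3), summed entrywise:
Answer: row 1: [0, 8/5 + 3*I]; row 2: [8/5 + 3*I, 0]


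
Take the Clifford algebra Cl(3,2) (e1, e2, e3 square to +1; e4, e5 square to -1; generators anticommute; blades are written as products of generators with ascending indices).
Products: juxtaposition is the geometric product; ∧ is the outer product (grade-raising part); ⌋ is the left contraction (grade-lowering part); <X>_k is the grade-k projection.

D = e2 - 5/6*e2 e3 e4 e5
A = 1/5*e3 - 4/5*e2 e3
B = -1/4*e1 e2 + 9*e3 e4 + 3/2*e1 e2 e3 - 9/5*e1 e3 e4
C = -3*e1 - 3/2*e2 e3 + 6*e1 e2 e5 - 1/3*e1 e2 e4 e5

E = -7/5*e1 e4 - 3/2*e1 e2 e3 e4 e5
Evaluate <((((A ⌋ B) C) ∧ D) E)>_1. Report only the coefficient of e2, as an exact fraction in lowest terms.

step 1: 6/5*e1 + 9/5*e4 + 3/10*e1 e2 + 9/25*e1 e4
step 2: -18/5 + 9/10*e2 + 27/25*e4 - 9/5*e5 - 9/20*e1 e3 + 27/5*e1 e4 + 183/25*e2 e5 + 1/10*e4 e5 - 9/5*e1 e2 e3 + 3/5*e1 e2 e5 - 27/10*e2 e3 e4 + 44/25*e2 e4 e5 - 27/50*e1 e2 e3 e4 + 54/5*e1 e2 e4 e5
step 3: -18/5*e2 - 27/25*e2 e4 + 9/5*e2 e5 + 9/20*e1 e2 e3 - 27/5*e1 e2 e4 + 1/10*e2 e4 e5 + 3*e2 e3 e4 e5
step 4: -9/2*e1 - 189/25*e2 - 189/125*e1 e2 - 3/20*e1 e3 - 81/10*e3 e5 + 27/40*e4 e5 - 126/25*e1 e2 e4 + 7/50*e1 e2 e5 - 27/10*e1 e3 e4 - 81/50*e1 e3 e5 - 63/100*e2 e3 e4 - 21/5*e1 e2 e3 e5 + 63/25*e1 e2 e4 e5 - 27/5*e1 e3 e4 e5
step 5: -9/2*e1 - 189/25*e2
Answer: -189/25


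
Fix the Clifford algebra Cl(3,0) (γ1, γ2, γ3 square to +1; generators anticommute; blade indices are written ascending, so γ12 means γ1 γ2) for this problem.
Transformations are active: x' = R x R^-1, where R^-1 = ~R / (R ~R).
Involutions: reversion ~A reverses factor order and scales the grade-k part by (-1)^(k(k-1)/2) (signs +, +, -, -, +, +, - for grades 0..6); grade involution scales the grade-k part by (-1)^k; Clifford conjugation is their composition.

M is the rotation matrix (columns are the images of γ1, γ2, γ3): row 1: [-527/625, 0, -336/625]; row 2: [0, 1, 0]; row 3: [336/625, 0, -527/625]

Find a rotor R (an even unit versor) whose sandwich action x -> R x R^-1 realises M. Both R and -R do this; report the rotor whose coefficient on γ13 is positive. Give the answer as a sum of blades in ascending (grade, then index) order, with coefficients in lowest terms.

Method: write R = a + b12*γ12 + b13*γ13 + b23*γ23 with a^2 + b12^2 + b13^2 + b23^2 = 1 (so R^-1 = ~R). Expanding the columns R e_j ~R gives tr M = 4a^2 - 1 and, from the antisymmetric part, M21 - M12 = -4a*b12, M13 - M31 = 4a*b13, M32 - M23 = -4a*b23.
Here tr M = -429/625, so a^2 = (1 + tr M)/4 = 49/625 and a = ±7/25. Taking a = 7/25: M21 - M12 = 0, M13 - M31 = -672/625, M32 - M23 = 0, giving b12 = 0, b13 = -24/25, b23 = 0, i.e. R = 7/25 - 24/25*γ13.
Its γ13 coefficient is negative, so report the other preimage -R.
Answer: -7/25 + 24/25*γ13. Sheet selection: the two-to-one cover makes ±R indistinguishable at the matrix level (trace -429/625), so uniqueness comes from the required sign on γ13.


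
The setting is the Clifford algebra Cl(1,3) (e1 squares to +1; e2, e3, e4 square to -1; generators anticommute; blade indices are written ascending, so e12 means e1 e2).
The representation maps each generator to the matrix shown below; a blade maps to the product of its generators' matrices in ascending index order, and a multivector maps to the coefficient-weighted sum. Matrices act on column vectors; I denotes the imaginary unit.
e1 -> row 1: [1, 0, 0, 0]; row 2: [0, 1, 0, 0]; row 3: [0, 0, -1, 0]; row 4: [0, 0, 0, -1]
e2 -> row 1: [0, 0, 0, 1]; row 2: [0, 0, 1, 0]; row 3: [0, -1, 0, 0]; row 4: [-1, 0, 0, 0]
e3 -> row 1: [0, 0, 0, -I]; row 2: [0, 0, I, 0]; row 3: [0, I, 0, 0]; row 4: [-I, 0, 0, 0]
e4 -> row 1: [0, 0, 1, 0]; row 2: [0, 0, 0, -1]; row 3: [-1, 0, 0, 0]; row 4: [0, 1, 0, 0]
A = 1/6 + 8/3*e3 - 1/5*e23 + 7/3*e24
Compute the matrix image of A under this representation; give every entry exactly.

Bivector images (products of the table entries): rho(e23) = rho(e2)rho(e3) = row 1: [-I, 0, 0, 0]; row 2: [0, I, 0, 0]; row 3: [0, 0, -I, 0]; row 4: [0, 0, 0, I]; rho(e24) = rho(e2)rho(e4) = row 1: [0, 1, 0, 0]; row 2: [-1, 0, 0, 0]; row 3: [0, 0, 0, 1]; row 4: [0, 0, -1, 0].
M = (1/6)*1 + (8/3)*rho(e3) + (-1/5)*rho(e23) + (7/3)*rho(e24), summed entrywise (1 is the identity matrix):
Answer: row 1: [1/6 + I/5, 7/3, 0, -8*I/3]; row 2: [-7/3, 1/6 - I/5, 8*I/3, 0]; row 3: [0, 8*I/3, 1/6 + I/5, 7/3]; row 4: [-8*I/3, 0, -7/3, 1/6 - I/5]


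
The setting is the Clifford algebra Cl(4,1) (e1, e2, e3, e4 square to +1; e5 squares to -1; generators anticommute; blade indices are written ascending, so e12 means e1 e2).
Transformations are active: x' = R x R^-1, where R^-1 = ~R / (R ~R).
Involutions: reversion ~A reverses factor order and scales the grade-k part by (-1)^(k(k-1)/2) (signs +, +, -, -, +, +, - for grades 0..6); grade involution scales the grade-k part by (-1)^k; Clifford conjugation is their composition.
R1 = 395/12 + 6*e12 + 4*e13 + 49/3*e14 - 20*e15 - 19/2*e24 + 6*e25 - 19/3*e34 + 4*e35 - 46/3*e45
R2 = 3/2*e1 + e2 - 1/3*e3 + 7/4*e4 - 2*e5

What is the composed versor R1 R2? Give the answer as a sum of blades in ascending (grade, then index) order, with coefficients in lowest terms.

Distribute over the terms of R2 (each basis-blade product reordered to ascending indices, repeated generators contracted through their squares):
R1 (3/2*e1) = 395/8*e1 - 9*e2 - 6*e3 - 49/2*e4 + 30*e5 - 57/4*e124 + 9*e125 - 19/2*e134 + 6*e135 - 23*e145
R1 (e2) = 6*e1 + 395/12*e2 + 19/2*e4 - 6*e5 - 4*e123 - 49/3*e124 + 20*e125 - 19/3*e234 + 4*e235 - 46/3*e245
R1 (-1/3*e3) = -4/3*e1 - 395/36*e3 - 19/9*e4 + 4/3*e5 - 2*e123 + 49/9*e134 - 20/3*e135 - 19/6*e234 + 2*e235 + 46/9*e345
R1 (7/4*e4) = 343/12*e1 - 133/8*e2 - 133/12*e3 + 2765/48*e4 + 161/6*e5 + 21/2*e124 + 7*e134 + 35*e145 - 21/2*e245 - 7*e345
R1 (-2*e5) = -40*e1 + 12*e2 + 8*e3 - 92/3*e4 - 395/6*e5 - 12*e125 - 8*e135 - 98/3*e145 + 19*e245 + 38/3*e345
Summing the partial products and collecting blades:
Answer: 341/8*e1 + 463/24*e2 - 361/18*e3 + 1415/144*e4 - 41/3*e5 - 6*e123 - 241/12*e124 + 17*e125 + 53/18*e134 - 26/3*e135 - 62/3*e145 - 19/2*e234 + 6*e235 - 41/6*e245 + 97/9*e345


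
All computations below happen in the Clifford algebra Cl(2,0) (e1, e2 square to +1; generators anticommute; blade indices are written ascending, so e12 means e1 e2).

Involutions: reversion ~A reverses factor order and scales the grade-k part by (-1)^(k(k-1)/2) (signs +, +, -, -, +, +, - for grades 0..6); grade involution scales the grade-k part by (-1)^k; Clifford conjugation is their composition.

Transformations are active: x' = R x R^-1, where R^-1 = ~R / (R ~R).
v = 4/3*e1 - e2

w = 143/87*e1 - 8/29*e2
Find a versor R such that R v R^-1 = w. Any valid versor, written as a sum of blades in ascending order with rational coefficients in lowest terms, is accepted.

Construction: equal norms (both 25/9) license R = v + w = 259/87*e1 - 37/29*e2 — nothing changes along that direction, while (v - w)/2 changes sign, so v maps onto w.
Answer: 259/87*e1 - 37/29*e2


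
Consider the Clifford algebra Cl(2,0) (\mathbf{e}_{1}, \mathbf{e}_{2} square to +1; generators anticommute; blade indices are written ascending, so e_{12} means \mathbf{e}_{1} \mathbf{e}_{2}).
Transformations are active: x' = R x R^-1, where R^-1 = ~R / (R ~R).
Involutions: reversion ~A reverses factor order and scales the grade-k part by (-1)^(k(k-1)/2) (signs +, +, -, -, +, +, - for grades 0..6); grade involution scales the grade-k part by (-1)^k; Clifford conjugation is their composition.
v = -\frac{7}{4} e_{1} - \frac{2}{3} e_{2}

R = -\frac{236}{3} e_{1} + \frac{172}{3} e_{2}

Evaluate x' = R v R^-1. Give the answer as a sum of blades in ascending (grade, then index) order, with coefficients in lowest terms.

~R = -\frac{236}{3} e_{1} + \frac{172}{3} e_{2}, and R ~R = \frac{85280}{9}, so R^-1 = ~R / (\frac{85280}{9}).
R v = \frac{895}{9} + \frac{1375}{9} e_{12}
Answer: \frac{158}{1599} e_{1} + \frac{3987}{2132} e_{2}


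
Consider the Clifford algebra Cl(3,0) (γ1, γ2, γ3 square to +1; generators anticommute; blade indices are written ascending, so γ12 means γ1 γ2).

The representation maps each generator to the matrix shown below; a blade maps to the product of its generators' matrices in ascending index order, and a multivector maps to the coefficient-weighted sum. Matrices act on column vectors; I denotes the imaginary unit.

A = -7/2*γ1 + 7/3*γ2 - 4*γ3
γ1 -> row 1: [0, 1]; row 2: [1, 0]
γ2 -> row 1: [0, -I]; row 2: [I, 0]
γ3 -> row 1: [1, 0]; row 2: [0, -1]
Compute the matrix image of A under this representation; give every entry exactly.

M = (-7/2)*rho(γ1) + (7/3)*rho(γ2) + (-4)*rho(γ3), summed entrywise:
Answer: row 1: [-4, -7/2 - 7*I/3]; row 2: [-7/2 + 7*I/3, 4]


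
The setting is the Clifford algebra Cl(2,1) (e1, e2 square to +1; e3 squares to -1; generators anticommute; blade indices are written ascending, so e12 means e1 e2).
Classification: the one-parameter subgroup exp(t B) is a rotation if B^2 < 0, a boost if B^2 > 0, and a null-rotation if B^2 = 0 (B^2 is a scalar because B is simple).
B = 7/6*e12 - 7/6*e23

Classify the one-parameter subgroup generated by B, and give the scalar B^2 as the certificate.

B^2 term by term: the squares give (7/6)^2*(e12)^2 + (-7/6)^2*(e23)^2 = 49/36*(-1) + 49/36*(+1) = 0 (each basis 2-blade squares to minus the product of its generators' squares); cross terms between blades sharing an index anticommute and cancel. So B^2 = 0.
Answer: null-rotation, certificate B^2 = 0. Why this suffices: the scalar 0 survives any versor conjugation, so its sign alone determines the class however B is presented.


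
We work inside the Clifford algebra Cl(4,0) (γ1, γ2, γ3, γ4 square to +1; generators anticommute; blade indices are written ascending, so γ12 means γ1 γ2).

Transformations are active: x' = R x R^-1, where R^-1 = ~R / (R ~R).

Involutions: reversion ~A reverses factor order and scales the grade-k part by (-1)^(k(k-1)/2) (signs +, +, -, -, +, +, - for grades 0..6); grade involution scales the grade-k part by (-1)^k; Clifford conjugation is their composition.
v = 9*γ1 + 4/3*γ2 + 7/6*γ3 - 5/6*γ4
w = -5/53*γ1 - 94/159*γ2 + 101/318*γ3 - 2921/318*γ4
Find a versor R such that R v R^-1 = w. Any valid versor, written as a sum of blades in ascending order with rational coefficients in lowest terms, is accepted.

A norm check does it: q(v) = q(w) = 509/6, hence R = v + w = 472/53*γ1 + 118/159*γ2 + 236/159*γ3 - 531/53*γ4 realises the map — parallel part kept, (v - w)/2 negated, v carried to w.
Answer: 472/53*γ1 + 118/159*γ2 + 236/159*γ3 - 531/53*γ4


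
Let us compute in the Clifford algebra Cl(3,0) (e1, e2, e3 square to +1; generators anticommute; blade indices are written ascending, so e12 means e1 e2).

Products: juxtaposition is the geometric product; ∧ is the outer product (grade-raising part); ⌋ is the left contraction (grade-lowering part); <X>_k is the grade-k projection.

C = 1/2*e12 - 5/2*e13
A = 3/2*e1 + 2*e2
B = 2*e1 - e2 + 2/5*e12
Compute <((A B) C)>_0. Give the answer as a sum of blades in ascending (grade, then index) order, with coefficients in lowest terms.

step 1: 1 - 4/5*e1 + 3/5*e2 - 11/2*e12
step 2: 11/4 - 3/10*e1 - 2/5*e2 + 2*e3 + 1/2*e12 - 5/2*e13 - 55/4*e23 + 3/2*e123
step 3: 11/4
Answer: 11/4


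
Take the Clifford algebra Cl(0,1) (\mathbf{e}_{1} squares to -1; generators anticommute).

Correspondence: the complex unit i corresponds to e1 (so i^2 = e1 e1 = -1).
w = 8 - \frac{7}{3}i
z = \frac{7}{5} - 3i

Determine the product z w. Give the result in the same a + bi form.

In blades: z = \frac{7}{5} - 3 e_{1}, w = 8 - \frac{7}{3} e_{1}.
Distribute z over w term by term (generator squares from the signature, products reordered to ascending indices): (\frac{7}{5})*w = \frac{56}{5} - \frac{49}{15} e_{1}; (-3 e_{1})*w = -7 - 24 e_{1}.
Sum: \frac{21}{5} - \frac{409}{15} e_{1}; translating back through the correspondence:
Answer: \frac{21}{5} - \frac{409}{15}i


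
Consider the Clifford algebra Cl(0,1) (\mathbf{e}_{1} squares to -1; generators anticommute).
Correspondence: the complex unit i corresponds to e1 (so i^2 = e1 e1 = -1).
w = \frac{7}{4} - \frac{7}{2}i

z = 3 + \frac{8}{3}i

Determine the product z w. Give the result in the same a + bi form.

In blades: z = 3 + \frac{8}{3} e_{1}, w = \frac{7}{4} - \frac{7}{2} e_{1}.
Distribute z over w term by term (generator squares from the signature, products reordered to ascending indices): (3)*w = \frac{21}{4} - \frac{21}{2} e_{1}; (\frac{8}{3} e_{1})*w = \frac{28}{3} + \frac{14}{3} e_{1}.
Sum: \frac{175}{12} - \frac{35}{6} e_{1}; translating back through the correspondence:
Answer: \frac{175}{12} - \frac{35}{6}i


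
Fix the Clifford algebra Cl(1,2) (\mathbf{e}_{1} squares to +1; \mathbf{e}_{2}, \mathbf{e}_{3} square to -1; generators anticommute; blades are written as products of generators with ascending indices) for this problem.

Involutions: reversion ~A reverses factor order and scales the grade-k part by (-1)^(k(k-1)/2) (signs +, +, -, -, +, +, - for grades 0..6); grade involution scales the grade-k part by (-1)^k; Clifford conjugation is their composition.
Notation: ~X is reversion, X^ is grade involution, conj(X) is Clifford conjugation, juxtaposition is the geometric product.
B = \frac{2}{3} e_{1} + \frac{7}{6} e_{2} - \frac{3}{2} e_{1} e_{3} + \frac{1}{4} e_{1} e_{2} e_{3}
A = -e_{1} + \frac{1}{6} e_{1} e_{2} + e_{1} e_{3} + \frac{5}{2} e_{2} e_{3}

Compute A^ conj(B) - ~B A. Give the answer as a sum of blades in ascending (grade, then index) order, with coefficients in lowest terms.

first term: \frac{5}{6} - \frac{31}{72} e_{1} - \frac{5}{36} e_{2} - \frac{17}{24} e_{3} - \frac{59}{12} e_{1} e_{2} - \frac{1}{2} e_{1} e_{2} e_{3}
second term: \frac{5}{6} + \frac{59}{72} e_{1} + \frac{13}{36} e_{2} - \frac{19}{24} e_{3} + \frac{59}{12} e_{1} e_{2} + \frac{1}{2} e_{2} e_{3} + \frac{1}{2} e_{1} e_{2} e_{3}
Answer: -\frac{5}{4} e_{1} - \frac{1}{2} e_{2} + \frac{1}{12} e_{3} - \frac{59}{6} e_{1} e_{2} - \frac{1}{2} e_{2} e_{3} - e_{1} e_{2} e_{3}


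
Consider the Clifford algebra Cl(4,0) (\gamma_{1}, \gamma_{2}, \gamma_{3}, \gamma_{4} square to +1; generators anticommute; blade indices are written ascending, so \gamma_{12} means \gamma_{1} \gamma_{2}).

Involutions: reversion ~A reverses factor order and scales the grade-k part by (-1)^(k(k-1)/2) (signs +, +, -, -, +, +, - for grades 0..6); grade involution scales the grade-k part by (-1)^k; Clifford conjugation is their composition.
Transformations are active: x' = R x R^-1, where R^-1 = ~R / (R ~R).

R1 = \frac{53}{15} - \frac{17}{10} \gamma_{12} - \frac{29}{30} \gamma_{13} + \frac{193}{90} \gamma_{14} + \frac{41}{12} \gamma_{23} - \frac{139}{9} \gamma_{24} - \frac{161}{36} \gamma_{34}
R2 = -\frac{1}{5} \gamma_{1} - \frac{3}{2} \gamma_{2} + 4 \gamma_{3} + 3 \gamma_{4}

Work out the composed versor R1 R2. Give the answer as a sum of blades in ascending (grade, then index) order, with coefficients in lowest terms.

Distribute over the terms of R2 (each basis-blade product reordered to ascending indices, repeated generators contracted through their squares):
R1 (-\frac{1}{5} \gamma_{1}) = -\frac{53}{75} \gamma_{1} - \frac{17}{50} \gamma_{2} - \frac{29}{150} \gamma_{3} + \frac{193}{450} \gamma_{4} - \frac{41}{60} \gamma_{123} + \frac{139}{45} \gamma_{124} + \frac{161}{180} \gamma_{134}
R1 (-\frac{3}{2} \gamma_{2}) = \frac{51}{20} \gamma_{1} - \frac{53}{10} \gamma_{2} + \frac{41}{8} \gamma_{3} - \frac{139}{6} \gamma_{4} - \frac{29}{20} \gamma_{123} + \frac{193}{60} \gamma_{124} + \frac{161}{24} \gamma_{234}
R1 (4 \gamma_{3}) = -\frac{58}{15} \gamma_{1} + \frac{41}{3} \gamma_{2} + \frac{212}{15} \gamma_{3} + \frac{161}{9} \gamma_{4} - \frac{34}{5} \gamma_{123} - \frac{386}{45} \gamma_{134} + \frac{556}{9} \gamma_{234}
R1 (3 \gamma_{4}) = \frac{193}{30} \gamma_{1} - \frac{139}{3} \gamma_{2} - \frac{161}{12} \gamma_{3} + \frac{53}{5} \gamma_{4} - \frac{51}{10} \gamma_{124} - \frac{29}{10} \gamma_{134} + \frac{41}{4} \gamma_{234}
Summing the partial products and collecting blades:
Answer: \frac{441}{100} \gamma_{1} - \frac{2873}{75} \gamma_{2} + \frac{3389}{600} \gamma_{3} + \frac{1294}{225} \gamma_{4} - \frac{134}{15} \gamma_{123} + \frac{217}{180} \gamma_{124} - \frac{127}{12} \gamma_{134} + \frac{5669}{72} \gamma_{234}


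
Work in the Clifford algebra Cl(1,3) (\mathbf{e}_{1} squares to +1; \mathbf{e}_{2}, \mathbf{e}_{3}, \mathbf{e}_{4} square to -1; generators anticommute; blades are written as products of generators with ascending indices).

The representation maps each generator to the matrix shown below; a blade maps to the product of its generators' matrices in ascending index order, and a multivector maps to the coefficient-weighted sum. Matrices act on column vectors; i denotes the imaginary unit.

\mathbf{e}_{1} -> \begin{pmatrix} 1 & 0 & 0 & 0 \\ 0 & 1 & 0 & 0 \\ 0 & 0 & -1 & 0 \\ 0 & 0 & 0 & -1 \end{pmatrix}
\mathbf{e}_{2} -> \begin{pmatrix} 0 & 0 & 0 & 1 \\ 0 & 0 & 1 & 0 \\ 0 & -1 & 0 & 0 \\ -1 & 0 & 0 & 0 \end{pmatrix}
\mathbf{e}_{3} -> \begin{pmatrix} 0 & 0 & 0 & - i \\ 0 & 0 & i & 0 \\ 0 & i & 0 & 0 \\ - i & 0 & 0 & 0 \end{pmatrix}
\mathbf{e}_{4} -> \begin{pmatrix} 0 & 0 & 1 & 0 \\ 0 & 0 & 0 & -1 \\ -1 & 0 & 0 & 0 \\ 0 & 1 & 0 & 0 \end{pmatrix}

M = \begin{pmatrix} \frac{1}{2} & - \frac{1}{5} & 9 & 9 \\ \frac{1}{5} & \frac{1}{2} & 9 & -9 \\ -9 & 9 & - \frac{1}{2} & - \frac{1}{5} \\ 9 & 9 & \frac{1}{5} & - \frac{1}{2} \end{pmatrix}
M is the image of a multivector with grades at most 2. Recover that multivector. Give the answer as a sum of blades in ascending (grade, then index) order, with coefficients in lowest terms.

Method: the blade images are trace-orthogonal — tr(rho(e_A) rho(e_B)^-1) = 4 if A = B and 0 otherwise — and rho(e_A)^-1 = (e_A)^2 * rho(e_A) with (e_A)^2 = +1 or -1, so the coefficient of e_A in the preimage is (e_A)^2 * tr(M rho(e_A))/4.
Nonzero projections over blades of grade <= 2: e_{1}: (e_{1})^2 = +1, tr(M rho(e_{1})) = 2, coefficient \frac{1}{2}; e_{4}: (e_{4})^2 = -1, tr(M rho(e_{4})) = -36, coefficient 9; e_{1} e_{2}: (e_{1} e_{2})^2 = +1, tr(M rho(e_{1} e_{2})) = 36, coefficient 9; e_{2} e_{4}: (e_{2} e_{4})^2 = -1, tr(M rho(e_{2} e_{4})) = \frac{4}{5}, coefficient -\frac{1}{5}. Every other blade of grade <= 2 projects to 0.
Answer: \frac{1}{2} e_{1} + 9 e_{4} + 9 e_{1} e_{2} - \frac{1}{5} e_{2} e_{4}


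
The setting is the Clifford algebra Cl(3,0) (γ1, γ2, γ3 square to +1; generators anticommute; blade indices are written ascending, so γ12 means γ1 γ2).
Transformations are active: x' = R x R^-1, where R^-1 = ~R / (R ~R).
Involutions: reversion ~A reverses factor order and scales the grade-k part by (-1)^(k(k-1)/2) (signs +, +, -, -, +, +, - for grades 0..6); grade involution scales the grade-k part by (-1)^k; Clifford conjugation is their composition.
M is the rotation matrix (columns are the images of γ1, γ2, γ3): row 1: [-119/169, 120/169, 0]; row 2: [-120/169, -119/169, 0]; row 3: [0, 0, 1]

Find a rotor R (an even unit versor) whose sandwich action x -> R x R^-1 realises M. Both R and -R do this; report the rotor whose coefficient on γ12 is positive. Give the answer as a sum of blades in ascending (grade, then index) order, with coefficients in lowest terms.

Method: write R = a + b12*γ12 + b13*γ13 + b23*γ23 with a^2 + b12^2 + b13^2 + b23^2 = 1 (so R^-1 = ~R). Expanding the columns R e_j ~R gives tr M = 4a^2 - 1 and, from the antisymmetric part, M21 - M12 = -4a*b12, M13 - M31 = 4a*b13, M32 - M23 = -4a*b23.
Here tr M = -69/169, so a^2 = (1 + tr M)/4 = 25/169 and a = ±5/13. Taking a = 5/13: M21 - M12 = -240/169, M13 - M31 = 0, M32 - M23 = 0, giving b12 = 12/13, b13 = 0, b23 = 0, i.e. R = 5/13 + 12/13*γ12.
Its γ12 coefficient is already positive.
Answer: 5/13 + 12/13*γ12. Uniqueness: Spin(3) -> SO(3) maps R and -R to the same rotation of trace -69/169; fixing the sign of the γ12 coefficient removes the ambiguity.


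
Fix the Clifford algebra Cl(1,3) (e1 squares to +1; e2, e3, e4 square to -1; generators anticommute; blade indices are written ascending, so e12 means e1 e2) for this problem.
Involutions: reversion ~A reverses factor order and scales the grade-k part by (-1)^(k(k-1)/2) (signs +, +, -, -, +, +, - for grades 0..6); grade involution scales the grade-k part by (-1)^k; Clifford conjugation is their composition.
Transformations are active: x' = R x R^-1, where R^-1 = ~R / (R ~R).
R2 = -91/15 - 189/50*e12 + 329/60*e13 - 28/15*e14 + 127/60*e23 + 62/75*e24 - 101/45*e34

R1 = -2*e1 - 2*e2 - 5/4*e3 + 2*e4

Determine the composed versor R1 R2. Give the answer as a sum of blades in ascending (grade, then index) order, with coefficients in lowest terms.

Distribute over the terms of R1 (each basis-blade product reordered to ascending indices, repeated generators contracted through their squares):
(-2*e1) R2 = 182/15*e1 + 189/25*e2 - 329/30*e3 + 56/15*e4 - 127/30*e123 - 124/75*e124 + 202/45*e134
(-2*e2) R2 = 189/25*e1 + 182/15*e2 + 127/30*e3 + 124/75*e4 + 329/30*e123 - 56/15*e124 + 202/45*e234
(-5/4*e3) R2 = -329/48*e1 - 127/48*e2 + 91/12*e3 - 101/36*e4 + 189/40*e123 - 7/3*e134 + 31/30*e234
(2*e4) R2 = -56/15*e1 + 124/75*e2 - 202/45*e3 - 182/15*e4 - 189/25*e124 + 329/30*e134 + 127/30*e234
Summing the partial products and collecting blades:
Answer: 10927/1200*e1 + 22441/1200*e2 - 131/36*e3 - 8597/900*e4 + 275/24*e123 - 971/75*e124 + 1181/90*e134 + 439/45*e234


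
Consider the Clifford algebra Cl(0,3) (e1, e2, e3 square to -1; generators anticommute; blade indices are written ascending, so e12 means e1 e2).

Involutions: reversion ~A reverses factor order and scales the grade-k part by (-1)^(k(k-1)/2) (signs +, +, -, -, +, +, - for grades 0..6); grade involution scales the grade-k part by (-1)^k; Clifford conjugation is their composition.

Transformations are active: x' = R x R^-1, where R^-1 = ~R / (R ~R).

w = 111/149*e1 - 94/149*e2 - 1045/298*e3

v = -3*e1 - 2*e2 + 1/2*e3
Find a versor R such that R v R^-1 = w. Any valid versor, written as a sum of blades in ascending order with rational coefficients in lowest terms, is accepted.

R = v + w = -336/149*e1 - 392/149*e2 - 448/149*e3 works: the equal norms (-53/4) guarantee its sandwich swaps v into w.
Answer: -336/149*e1 - 392/149*e2 - 448/149*e3


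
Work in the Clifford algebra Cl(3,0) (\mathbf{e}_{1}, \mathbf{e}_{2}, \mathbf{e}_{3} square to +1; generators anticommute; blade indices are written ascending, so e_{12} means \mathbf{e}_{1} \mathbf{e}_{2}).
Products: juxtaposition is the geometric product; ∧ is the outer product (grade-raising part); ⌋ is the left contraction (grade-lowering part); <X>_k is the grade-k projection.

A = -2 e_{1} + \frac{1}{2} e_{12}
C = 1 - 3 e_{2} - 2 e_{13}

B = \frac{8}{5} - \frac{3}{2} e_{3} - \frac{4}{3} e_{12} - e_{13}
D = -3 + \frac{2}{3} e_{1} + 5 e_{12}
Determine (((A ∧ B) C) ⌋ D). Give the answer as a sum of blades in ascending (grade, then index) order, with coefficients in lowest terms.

step 1: -\frac{16}{5} e_{1} + \frac{4}{5} e_{12} + 3 e_{13} - \frac{3}{4} e_{123}
step 2: 6 - \frac{28}{5} e_{1} + \frac{3}{2} e_{2} + \frac{32}{5} e_{3} + \frac{52}{5} e_{12} + \frac{3}{4} e_{13} + \frac{8}{5} e_{23} + \frac{33}{4} e_{123}
step 3: -\frac{1106}{15} - \frac{7}{2} e_{1} - 28 e_{2} + 30 e_{12}
Answer: -\frac{1106}{15} - \frac{7}{2} e_{1} - 28 e_{2} + 30 e_{12}


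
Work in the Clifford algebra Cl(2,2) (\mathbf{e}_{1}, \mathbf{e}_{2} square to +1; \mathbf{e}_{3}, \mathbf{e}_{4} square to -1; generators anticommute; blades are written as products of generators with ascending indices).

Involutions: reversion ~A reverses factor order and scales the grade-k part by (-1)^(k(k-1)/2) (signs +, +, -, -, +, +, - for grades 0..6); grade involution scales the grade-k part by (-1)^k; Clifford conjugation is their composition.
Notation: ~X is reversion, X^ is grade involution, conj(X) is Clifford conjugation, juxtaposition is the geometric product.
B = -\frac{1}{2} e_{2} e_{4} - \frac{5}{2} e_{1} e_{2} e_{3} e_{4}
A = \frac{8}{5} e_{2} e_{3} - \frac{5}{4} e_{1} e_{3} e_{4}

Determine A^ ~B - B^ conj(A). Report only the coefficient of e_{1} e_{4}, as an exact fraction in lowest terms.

first term: \frac{25}{8} e_{2} - 4 e_{1} e_{4} - \frac{4}{5} e_{3} e_{4} - \frac{5}{8} e_{1} e_{2} e_{3}
second term: \frac{25}{8} e_{2} + 4 e_{1} e_{4} + \frac{4}{5} e_{3} e_{4} + \frac{5}{8} e_{1} e_{2} e_{3}
Answer: -8


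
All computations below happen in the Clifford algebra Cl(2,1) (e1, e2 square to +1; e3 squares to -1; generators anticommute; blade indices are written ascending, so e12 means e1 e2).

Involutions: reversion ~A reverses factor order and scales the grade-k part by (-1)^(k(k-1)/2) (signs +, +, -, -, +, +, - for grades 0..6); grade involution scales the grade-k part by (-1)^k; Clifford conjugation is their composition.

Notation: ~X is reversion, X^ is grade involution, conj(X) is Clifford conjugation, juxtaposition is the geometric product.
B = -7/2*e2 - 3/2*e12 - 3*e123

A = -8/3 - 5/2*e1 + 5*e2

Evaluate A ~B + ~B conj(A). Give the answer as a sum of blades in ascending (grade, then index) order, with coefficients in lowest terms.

first term: -35/2 - 15/2*e1 + 67/12*e2 + 19/4*e12 - 15*e13 - 15/2*e23 - 8*e123
second term: 35/2 - 15/2*e1 + 67/12*e2 + 19/4*e12 + 15*e13 + 15/2*e23 - 8*e123
Answer: -15*e1 + 67/6*e2 + 19/2*e12 - 16*e123


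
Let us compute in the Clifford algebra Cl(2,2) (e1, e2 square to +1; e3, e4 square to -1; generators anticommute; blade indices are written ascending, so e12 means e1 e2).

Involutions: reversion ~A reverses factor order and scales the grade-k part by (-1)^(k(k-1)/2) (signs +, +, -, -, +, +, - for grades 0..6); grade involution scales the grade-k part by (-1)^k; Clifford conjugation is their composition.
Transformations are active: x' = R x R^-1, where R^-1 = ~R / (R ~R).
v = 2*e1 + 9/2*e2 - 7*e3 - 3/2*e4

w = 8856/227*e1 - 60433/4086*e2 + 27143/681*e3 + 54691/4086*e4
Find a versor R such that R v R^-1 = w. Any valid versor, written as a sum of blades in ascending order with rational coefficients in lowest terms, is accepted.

Construction: equal norms (both -27) license R = v + w = 9310/227*e1 - 21023/2043*e2 + 22376/681*e3 + 24281/2043*e4 — nothing changes along that direction, while (v - w)/2 changes sign, so v maps onto w.
Answer: 9310/227*e1 - 21023/2043*e2 + 22376/681*e3 + 24281/2043*e4
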